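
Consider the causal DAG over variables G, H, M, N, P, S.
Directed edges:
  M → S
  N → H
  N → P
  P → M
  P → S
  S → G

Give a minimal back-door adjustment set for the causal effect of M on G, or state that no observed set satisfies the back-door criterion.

desc(M)\{M}={G,S}; candidates ⊆ {H,N,P}.
size 0: {}; under {} M still reaches {G,H,N,P,S} ∋ G.
{P}: M⊥G given {P} in G with M→· removed — back-door holds.

M→G: minimal back-door set {P}.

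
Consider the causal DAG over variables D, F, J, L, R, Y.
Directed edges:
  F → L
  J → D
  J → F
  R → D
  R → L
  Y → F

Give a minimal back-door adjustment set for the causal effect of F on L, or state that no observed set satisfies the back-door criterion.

desc(F)\{F}={L}; candidates ⊆ {D,J,R,Y}.
∅: F⊥L given ∅ in G with F→· removed — back-door holds.

F→L: minimal back-door set ∅.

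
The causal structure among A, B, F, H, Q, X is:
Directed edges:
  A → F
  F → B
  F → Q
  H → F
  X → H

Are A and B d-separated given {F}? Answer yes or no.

Bayes-Ball from A | {F} reaches {H,X}.
B ∉ reach(A|{F}) ⇒ A ⊥ B | {F}.

Yes — A ⊥ B | {F}.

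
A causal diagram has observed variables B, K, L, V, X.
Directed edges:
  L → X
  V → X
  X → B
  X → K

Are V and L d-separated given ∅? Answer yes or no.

Bayes-Ball from V | ∅ reaches {B,K,X}.
L ∉ reach(V|∅) ⇒ V ⊥ L | ∅.

Yes — V ⊥ L | ∅.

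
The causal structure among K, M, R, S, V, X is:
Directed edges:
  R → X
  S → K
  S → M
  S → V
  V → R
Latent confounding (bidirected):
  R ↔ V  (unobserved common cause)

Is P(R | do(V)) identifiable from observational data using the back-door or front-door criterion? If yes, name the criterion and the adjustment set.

P(R|do(V)): not identifiable (no BD/FD set).

desc(V)\{V}={R,X}; candidates ⊆ {K,M,S}.
V↔R: latent back-door arc(s) into V.
size 0: {}; under {} V still reaches {K,M,R,S,X} ∋ R.
size 1: {K}, {M}, {S}; under {K} V still reaches {M,R,S,X} ∋ R.
size 2: {K,M}, {K,S}, {M,S}; under {K,M} V still reaches {R,S,X} ∋ R.
V↔R cannot be blocked by any observed set — no back-door set.
No mediator lies on a directed V→…→R path.
Neither criterion identifies P(R|do(V)) in this graph.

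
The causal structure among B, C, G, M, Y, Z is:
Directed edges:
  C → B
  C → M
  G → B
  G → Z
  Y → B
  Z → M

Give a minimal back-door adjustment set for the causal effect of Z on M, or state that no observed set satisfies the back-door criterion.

desc(Z)\{Z}={M}; candidates ⊆ {B,C,G,Y}.
∅: Z⊥M given ∅ in G with Z→· removed — back-door holds.

Z→M: minimal back-door set ∅.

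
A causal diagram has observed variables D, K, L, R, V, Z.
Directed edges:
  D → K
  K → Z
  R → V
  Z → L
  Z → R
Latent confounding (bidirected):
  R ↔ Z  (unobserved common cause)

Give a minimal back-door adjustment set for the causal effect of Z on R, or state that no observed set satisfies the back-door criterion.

Z→R: no observed back-door set.

desc(Z)\{Z}={L,R,V}; candidates ⊆ {D,K}.
Z↔R: latent back-door arc(s) into Z.
size 0: {}; under {} Z still reaches {D,K,R,V} ∋ R.
size 1: {D}, {K}; under {D} Z still reaches {K,R,V} ∋ R.
size 2: {D,K}; under {D,K} Z still reaches {R,V} ∋ R.
Z↔R cannot be blocked by any observed set — no back-door set.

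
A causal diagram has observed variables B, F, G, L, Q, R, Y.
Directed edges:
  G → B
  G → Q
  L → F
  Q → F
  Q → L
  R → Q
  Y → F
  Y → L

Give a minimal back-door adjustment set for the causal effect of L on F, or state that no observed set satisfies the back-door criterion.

desc(L)\{L}={F}; candidates ⊆ {B,G,Q,R,Y}.
size 0: {}; under {} L still reaches {B,F,G,Q,R,Y} ∋ F.
size 1: {B}, {G}, {Q} …(+2); under {B} L still reaches {F,G,Q,R,Y} ∋ F.
{Q,Y}: L⊥F given {Q,Y} in G with L→· removed — back-door holds.

L→F: minimal back-door set {Q, Y}.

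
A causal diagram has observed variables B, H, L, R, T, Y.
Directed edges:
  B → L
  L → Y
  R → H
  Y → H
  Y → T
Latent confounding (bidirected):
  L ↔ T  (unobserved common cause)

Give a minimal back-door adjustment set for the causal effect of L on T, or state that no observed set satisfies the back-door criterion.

desc(L)\{L}={H,T,Y}; candidates ⊆ {B,R}.
L↔T: latent back-door arc(s) into L.
size 0: {}; under {} L still reaches {B,T} ∋ T.
size 1: {B}, {R}; under {B} L still reaches {T} ∋ T.
size 2: {B,R}; under {B,R} L still reaches {T} ∋ T.
L↔T cannot be blocked by any observed set — no back-door set.

L→T: no observed back-door set.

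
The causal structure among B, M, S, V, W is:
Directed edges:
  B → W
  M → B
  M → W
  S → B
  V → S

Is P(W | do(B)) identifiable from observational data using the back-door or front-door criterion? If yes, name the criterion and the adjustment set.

desc(B)\{B}={W}; candidates ⊆ {M,S,V}.
size 0: {}; under {} B still reaches {M,S,V,W} ∋ W.
{M}: B⊥W given {M} in G with B→· removed — back-door holds.
P(W|do(B)) = Σ_{M} P(W|B,M)·P(M).

P(W|do(B)): backdoor, adjust for {M}.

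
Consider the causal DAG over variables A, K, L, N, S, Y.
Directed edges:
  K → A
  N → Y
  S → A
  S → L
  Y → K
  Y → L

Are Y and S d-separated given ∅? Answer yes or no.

Yes — Y ⊥ S | ∅.

Bayes-Ball from Y | ∅ reaches {A,K,L,N}.
S ∉ reach(Y|∅) ⇒ Y ⊥ S | ∅.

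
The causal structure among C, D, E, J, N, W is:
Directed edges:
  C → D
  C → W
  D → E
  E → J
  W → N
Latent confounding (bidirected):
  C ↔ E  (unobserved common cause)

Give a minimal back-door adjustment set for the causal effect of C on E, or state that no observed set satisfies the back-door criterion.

desc(C)\{C}={D,E,J,N,W}; candidates ⊆ {—}.
C↔E: latent back-door arc(s) into C.
size 0: {}; under {} C still reaches {E,J} ∋ E.
C↔E cannot be blocked by any observed set — no back-door set.

C→E: no observed back-door set.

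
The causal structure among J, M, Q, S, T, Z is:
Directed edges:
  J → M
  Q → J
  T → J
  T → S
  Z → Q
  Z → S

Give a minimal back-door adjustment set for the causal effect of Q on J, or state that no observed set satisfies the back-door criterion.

Q→J: minimal back-door set ∅.

desc(Q)\{Q}={J,M}; candidates ⊆ {S,T,Z}.
∅: Q⊥J given ∅ in G with Q→· removed — back-door holds.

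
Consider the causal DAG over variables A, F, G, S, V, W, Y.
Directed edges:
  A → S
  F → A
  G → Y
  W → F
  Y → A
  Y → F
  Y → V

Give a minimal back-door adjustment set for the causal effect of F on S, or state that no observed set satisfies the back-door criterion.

desc(F)\{F}={A,S}; candidates ⊆ {G,V,W,Y}.
size 0: {}; under {} F still reaches {A,G,S,V,W,Y} ∋ S.
{Y}: F⊥S given {Y} in G with F→· removed — back-door holds.

F→S: minimal back-door set {Y}.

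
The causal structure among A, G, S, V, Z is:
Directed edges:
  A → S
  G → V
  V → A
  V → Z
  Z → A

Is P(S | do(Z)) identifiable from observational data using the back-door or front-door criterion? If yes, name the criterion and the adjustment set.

desc(Z)\{Z}={A,S}; candidates ⊆ {G,V}.
size 0: {}; under {} Z still reaches {A,G,S,V} ∋ S.
{V}: Z⊥S given {V} in G with Z→· removed — back-door holds.
P(S|do(Z)) = Σ_{V} P(S|Z,V)·P(V).

P(S|do(Z)): backdoor, adjust for {V}.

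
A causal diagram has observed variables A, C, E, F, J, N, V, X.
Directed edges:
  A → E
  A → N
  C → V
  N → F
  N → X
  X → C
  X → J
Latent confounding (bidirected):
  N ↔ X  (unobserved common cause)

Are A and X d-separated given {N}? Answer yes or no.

No — A and X are d-connected given {N}.

Bayes-Ball from A | {N} reaches {C,E,J,V,X}.
X ∈ reach(A|{N}) ⇒ A ⊥̸ X | {N}.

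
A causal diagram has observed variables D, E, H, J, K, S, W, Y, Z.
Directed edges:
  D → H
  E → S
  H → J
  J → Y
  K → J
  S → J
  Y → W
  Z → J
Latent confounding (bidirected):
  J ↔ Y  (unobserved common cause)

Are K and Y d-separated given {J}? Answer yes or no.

Bayes-Ball from K | {J} reaches {D,E,H,S,W,Y,Z}.
Y ∈ reach(K|{J}) ⇒ K ⊥̸ Y | {J}.

No — K and Y are d-connected given {J}.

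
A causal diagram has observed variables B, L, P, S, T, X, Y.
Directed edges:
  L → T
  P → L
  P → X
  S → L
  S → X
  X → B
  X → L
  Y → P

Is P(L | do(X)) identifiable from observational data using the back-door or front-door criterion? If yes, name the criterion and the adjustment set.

P(L|do(X)): backdoor, adjust for {P, S}.

desc(X)\{X}={B,L,T}; candidates ⊆ {P,S,Y}.
size 0: {}; under {} X still reaches {L,P,S,T,Y} ∋ L.
size 1: {P}, {S}, {Y}; under {P} X still reaches {L,S,T} ∋ L.
{P,S}: X⊥L given {P,S} in G with X→· removed — back-door holds.
P(L|do(X)) = Σ_{P,S} P(L|X,P,S)·P(P,S).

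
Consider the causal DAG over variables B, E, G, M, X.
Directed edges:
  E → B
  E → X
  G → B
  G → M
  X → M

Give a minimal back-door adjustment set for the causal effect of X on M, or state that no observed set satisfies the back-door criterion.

X→M: minimal back-door set ∅.

desc(X)\{X}={M}; candidates ⊆ {B,E,G}.
∅: X⊥M given ∅ in G with X→· removed — back-door holds.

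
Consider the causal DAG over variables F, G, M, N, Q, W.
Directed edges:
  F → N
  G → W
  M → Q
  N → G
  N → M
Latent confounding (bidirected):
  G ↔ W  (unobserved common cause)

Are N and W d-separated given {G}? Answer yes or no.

Bayes-Ball from N | {G} reaches {F,M,Q,W}.
W ∈ reach(N|{G}) ⇒ N ⊥̸ W | {G}.

No — N and W are d-connected given {G}.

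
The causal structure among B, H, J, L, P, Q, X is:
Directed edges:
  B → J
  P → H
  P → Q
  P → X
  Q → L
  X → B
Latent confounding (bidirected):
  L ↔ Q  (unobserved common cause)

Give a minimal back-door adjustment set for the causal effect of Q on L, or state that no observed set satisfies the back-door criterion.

desc(Q)\{Q}={L}; candidates ⊆ {B,H,J,P,X}.
Q↔L: latent back-door arc(s) into Q.
size 0: {}; under {} Q still reaches {B,H,J,L,P,X} ∋ L.
size 1: {B}, {H}, {J} …(+2); under {B} Q still reaches {H,L,P,X} ∋ L.
size 2: {B,H}, {B,J}, {B,P} …(+7); under {B,H} Q still reaches {L,P,X} ∋ L.
Q↔L cannot be blocked by any observed set — no back-door set.

Q→L: no observed back-door set.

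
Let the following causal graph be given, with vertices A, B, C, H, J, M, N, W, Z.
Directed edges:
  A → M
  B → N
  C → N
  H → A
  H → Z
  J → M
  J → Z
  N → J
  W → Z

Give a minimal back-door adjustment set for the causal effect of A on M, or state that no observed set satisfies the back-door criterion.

desc(A)\{A}={M}; candidates ⊆ {B,C,H,J,N,W,Z}.
∅: A⊥M given ∅ in G with A→· removed — back-door holds.

A→M: minimal back-door set ∅.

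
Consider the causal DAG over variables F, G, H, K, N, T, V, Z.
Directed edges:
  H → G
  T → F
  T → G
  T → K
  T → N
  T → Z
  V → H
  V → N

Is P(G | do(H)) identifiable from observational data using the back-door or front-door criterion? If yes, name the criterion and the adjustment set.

desc(H)\{H}={G}; candidates ⊆ {F,K,N,T,V,Z}.
∅: H⊥G given ∅ in G with H→· removed — back-door holds.
P(G|do(H)) = P(G|H) — no adjustment needed.

P(G|do(H)): backdoor, adjust for ∅.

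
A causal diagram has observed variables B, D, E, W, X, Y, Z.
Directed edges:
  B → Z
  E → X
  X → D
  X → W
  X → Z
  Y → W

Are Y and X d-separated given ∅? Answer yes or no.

Yes — Y ⊥ X | ∅.

Bayes-Ball from Y | ∅ reaches {W}.
X ∉ reach(Y|∅) ⇒ Y ⊥ X | ∅.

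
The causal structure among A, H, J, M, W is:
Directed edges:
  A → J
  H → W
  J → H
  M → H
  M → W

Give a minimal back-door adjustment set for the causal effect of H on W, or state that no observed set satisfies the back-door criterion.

desc(H)\{H}={W}; candidates ⊆ {A,J,M}.
size 0: {}; under {} H still reaches {A,J,M,W} ∋ W.
{M}: H⊥W given {M} in G with H→· removed — back-door holds.

H→W: minimal back-door set {M}.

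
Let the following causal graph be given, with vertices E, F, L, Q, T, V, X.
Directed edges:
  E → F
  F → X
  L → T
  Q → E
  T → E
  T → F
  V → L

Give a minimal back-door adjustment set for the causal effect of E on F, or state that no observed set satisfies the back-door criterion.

desc(E)\{E}={F,X}; candidates ⊆ {L,Q,T,V}.
size 0: {}; under {} E still reaches {F,L,Q,T,V,X} ∋ F.
{T}: E⊥F given {T} in G with E→· removed — back-door holds.

E→F: minimal back-door set {T}.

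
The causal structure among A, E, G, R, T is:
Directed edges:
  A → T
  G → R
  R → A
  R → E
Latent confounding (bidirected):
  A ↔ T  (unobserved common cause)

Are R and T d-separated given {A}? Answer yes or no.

No — R and T are d-connected given {A}.

Bayes-Ball from R | {A} reaches {E,G,T}.
T ∈ reach(R|{A}) ⇒ R ⊥̸ T | {A}.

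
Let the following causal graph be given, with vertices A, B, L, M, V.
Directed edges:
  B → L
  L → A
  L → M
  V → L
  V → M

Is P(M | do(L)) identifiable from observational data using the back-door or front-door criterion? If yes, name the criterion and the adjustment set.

P(M|do(L)): backdoor, adjust for {V}.

desc(L)\{L}={A,M}; candidates ⊆ {B,V}.
size 0: {}; under {} L still reaches {B,M,V} ∋ M.
{V}: L⊥M given {V} in G with L→· removed — back-door holds.
P(M|do(L)) = Σ_{V} P(M|L,V)·P(V).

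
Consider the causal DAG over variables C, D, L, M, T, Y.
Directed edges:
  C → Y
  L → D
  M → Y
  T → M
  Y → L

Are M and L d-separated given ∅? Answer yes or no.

Bayes-Ball from M | ∅ reaches {D,L,T,Y}.
L ∈ reach(M|∅) ⇒ M ⊥̸ L | ∅.

No — M and L are d-connected given ∅.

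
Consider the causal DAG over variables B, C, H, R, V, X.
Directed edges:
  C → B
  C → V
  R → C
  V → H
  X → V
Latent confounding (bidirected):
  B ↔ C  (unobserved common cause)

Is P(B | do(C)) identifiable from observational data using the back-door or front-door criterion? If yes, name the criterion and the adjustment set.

desc(C)\{C}={B,H,V}; candidates ⊆ {R,X}.
C↔B: latent back-door arc(s) into C.
size 0: {}; under {} C still reaches {B,R} ∋ B.
size 1: {R}, {X}; under {R} C still reaches {B} ∋ B.
size 2: {R,X}; under {R,X} C still reaches {B} ∋ B.
C↔B cannot be blocked by any observed set — no back-door set.
No mediator lies on a directed C→…→B path.
Neither criterion identifies P(B|do(C)) in this graph.

P(B|do(C)): not identifiable (no BD/FD set).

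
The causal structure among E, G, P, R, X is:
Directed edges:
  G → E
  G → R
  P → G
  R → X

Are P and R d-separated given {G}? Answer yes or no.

Yes — P ⊥ R | {G}.

Bayes-Ball from P | {G} reaches ∅.
R ∉ reach(P|{G}) ⇒ P ⊥ R | {G}.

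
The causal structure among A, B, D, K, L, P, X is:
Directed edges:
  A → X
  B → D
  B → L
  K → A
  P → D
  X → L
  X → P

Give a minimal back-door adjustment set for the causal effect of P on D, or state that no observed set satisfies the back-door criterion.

P→D: minimal back-door set ∅.

desc(P)\{P}={D}; candidates ⊆ {A,B,K,L,X}.
∅: P⊥D given ∅ in G with P→· removed — back-door holds.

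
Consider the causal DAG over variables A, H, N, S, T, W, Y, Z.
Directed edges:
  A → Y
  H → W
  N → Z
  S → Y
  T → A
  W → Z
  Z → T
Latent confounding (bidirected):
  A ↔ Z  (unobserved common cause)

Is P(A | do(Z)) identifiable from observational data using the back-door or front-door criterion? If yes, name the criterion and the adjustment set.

desc(Z)\{Z}={A,T,Y}; candidates ⊆ {H,N,S,W}.
Z↔A: latent back-door arc(s) into Z.
size 0: {}; under {} Z still reaches {A,H,N,W,Y} ∋ A.
size 1: {H}, {N}, {S} …(+1); under {H} Z still reaches {A,N,W,Y} ∋ A.
size 2: {H,N}, {H,S}, {H,W} …(+3); under {H,N} Z still reaches {A,W,Y} ∋ A.
Z↔A cannot be blocked by any observed set — no back-door set.
{T}: (i) intercepts every directed Z→A path; (ii) no back-door Z→{T}; (iii) {Z} blocks every back-door {T}→A. Front-door holds.
P(A|do(Z)) = Σ_{T} P(T|Z) Σ_{Z'} P(A|T,Z')P(Z').

P(A|do(Z)): frontdoor, adjust for {T}.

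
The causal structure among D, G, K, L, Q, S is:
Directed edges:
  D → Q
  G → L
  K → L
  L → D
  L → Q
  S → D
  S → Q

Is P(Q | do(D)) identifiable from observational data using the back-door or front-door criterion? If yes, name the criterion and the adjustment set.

P(Q|do(D)): backdoor, adjust for {L, S}.

desc(D)\{D}={Q}; candidates ⊆ {G,K,L,S}.
size 0: {}; under {} D still reaches {G,K,L,Q,S} ∋ Q.
size 1: {G}, {K}, {L} …(+1); under {G} D still reaches {K,L,Q,S} ∋ Q.
{L,S}: D⊥Q given {L,S} in G with D→· removed — back-door holds.
P(Q|do(D)) = Σ_{L,S} P(Q|D,L,S)·P(L,S).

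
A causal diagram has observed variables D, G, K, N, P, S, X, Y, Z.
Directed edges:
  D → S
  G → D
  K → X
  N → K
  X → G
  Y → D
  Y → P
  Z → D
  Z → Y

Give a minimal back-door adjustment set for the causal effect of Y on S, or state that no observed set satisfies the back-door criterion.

Y→S: minimal back-door set {Z}.

desc(Y)\{Y}={D,P,S}; candidates ⊆ {G,K,N,X,Z}.
size 0: {}; under {} Y still reaches {D,S,Z} ∋ S.
{Z}: Y⊥S given {Z} in G with Y→· removed — back-door holds.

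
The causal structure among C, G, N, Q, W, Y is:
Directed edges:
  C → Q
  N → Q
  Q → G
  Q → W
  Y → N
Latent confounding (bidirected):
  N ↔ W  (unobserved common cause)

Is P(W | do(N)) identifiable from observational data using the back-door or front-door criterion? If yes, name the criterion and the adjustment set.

desc(N)\{N}={G,Q,W}; candidates ⊆ {C,Y}.
N↔W: latent back-door arc(s) into N.
size 0: {}; under {} N still reaches {W,Y} ∋ W.
size 1: {C}, {Y}; under {C} N still reaches {W,Y} ∋ W.
size 2: {C,Y}; under {C,Y} N still reaches {W} ∋ W.
N↔W cannot be blocked by any observed set — no back-door set.
{Q}: (i) intercepts every directed N→W path; (ii) no back-door N→{Q}; (iii) {N} blocks every back-door {Q}→W. Front-door holds.
P(W|do(N)) = Σ_{Q} P(Q|N) Σ_{N'} P(W|Q,N')P(N').

P(W|do(N)): frontdoor, adjust for {Q}.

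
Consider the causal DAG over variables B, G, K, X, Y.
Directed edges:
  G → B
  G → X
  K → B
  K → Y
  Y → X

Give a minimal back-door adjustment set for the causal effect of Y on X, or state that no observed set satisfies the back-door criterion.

desc(Y)\{Y}={X}; candidates ⊆ {B,G,K}.
∅: Y⊥X given ∅ in G with Y→· removed — back-door holds.

Y→X: minimal back-door set ∅.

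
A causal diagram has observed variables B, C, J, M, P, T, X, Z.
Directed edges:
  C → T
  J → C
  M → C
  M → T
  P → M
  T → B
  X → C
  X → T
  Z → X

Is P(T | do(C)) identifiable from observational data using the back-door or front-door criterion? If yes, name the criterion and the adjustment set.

desc(C)\{C}={B,T}; candidates ⊆ {J,M,P,X,Z}.
size 0: {}; under {} C still reaches {B,J,M,P,T,X,Z} ∋ T.
size 1: {J}, {M}, {P} …(+2); under {J} C still reaches {B,M,P,T,X,Z} ∋ T.
{M,X}: C⊥T given {M,X} in G with C→· removed — back-door holds.
P(T|do(C)) = Σ_{M,X} P(T|C,M,X)·P(M,X).

P(T|do(C)): backdoor, adjust for {M, X}.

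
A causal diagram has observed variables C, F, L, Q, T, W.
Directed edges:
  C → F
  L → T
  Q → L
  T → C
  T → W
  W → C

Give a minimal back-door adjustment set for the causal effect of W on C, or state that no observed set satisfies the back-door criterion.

W→C: minimal back-door set {T}.

desc(W)\{W}={C,F}; candidates ⊆ {L,Q,T}.
size 0: {}; under {} W still reaches {C,F,L,Q,T} ∋ C.
{T}: W⊥C given {T} in G with W→· removed — back-door holds.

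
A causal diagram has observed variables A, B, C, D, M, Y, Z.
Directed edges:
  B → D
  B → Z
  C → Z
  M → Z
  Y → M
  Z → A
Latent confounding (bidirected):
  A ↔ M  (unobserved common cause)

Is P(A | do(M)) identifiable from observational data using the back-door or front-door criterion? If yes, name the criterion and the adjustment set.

desc(M)\{M}={A,Z}; candidates ⊆ {B,C,D,Y}.
M↔A: latent back-door arc(s) into M.
size 0: {}; under {} M still reaches {A,Y} ∋ A.
size 1: {B}, {C}, {D} …(+1); under {B} M still reaches {A,Y} ∋ A.
size 2: {B,C}, {B,D}, {B,Y} …(+3); under {B,C} M still reaches {A,Y} ∋ A.
M↔A cannot be blocked by any observed set — no back-door set.
{Z}: (i) intercepts every directed M→A path; (ii) no back-door M→{Z}; (iii) {M} blocks every back-door {Z}→A. Front-door holds.
P(A|do(M)) = Σ_{Z} P(Z|M) Σ_{M'} P(A|Z,M')P(M').

P(A|do(M)): frontdoor, adjust for {Z}.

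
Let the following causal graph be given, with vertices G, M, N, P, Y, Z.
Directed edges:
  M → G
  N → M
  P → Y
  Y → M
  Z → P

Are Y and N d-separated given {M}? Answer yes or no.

No — Y and N are d-connected given {M}.

Bayes-Ball from Y | {M} reaches {N,P,Z}.
N ∈ reach(Y|{M}) ⇒ Y ⊥̸ N | {M}.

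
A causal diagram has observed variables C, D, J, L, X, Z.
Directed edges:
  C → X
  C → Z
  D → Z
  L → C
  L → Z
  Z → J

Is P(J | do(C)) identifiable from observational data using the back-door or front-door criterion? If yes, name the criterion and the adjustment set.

P(J|do(C)): backdoor, adjust for {L}.

desc(C)\{C}={J,X,Z}; candidates ⊆ {D,L}.
size 0: {}; under {} C still reaches {J,L,Z} ∋ J.
{L}: C⊥J given {L} in G with C→· removed — back-door holds.
P(J|do(C)) = Σ_{L} P(J|C,L)·P(L).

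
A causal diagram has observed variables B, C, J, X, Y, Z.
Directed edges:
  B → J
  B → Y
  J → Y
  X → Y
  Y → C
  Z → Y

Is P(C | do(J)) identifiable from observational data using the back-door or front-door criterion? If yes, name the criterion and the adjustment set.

P(C|do(J)): backdoor, adjust for {B}.

desc(J)\{J}={C,Y}; candidates ⊆ {B,X,Z}.
size 0: {}; under {} J still reaches {B,C,Y} ∋ C.
{B}: J⊥C given {B} in G with J→· removed — back-door holds.
P(C|do(J)) = Σ_{B} P(C|J,B)·P(B).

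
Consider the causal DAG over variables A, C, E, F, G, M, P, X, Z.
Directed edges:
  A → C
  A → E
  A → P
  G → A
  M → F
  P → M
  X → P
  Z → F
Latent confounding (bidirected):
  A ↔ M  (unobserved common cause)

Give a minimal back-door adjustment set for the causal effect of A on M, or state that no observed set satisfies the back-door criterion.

A→M: no observed back-door set.

desc(A)\{A}={C,E,F,M,P}; candidates ⊆ {G,X,Z}.
A↔M: latent back-door arc(s) into A.
size 0: {}; under {} A still reaches {F,G,M} ∋ M.
size 1: {G}, {X}, {Z}; under {G} A still reaches {F,M} ∋ M.
size 2: {G,X}, {G,Z}, {X,Z}; under {G,X} A still reaches {F,M} ∋ M.
A↔M cannot be blocked by any observed set — no back-door set.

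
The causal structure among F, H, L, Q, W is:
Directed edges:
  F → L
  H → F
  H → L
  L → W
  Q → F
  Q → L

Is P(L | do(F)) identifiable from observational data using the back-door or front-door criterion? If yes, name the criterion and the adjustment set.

desc(F)\{F}={L,W}; candidates ⊆ {H,Q}.
size 0: {}; under {} F still reaches {H,L,Q,W} ∋ L.
size 1: {H}, {Q}; under {H} F still reaches {L,Q,W} ∋ L.
{H,Q}: F⊥L given {H,Q} in G with F→· removed — back-door holds.
P(L|do(F)) = Σ_{H,Q} P(L|F,H,Q)·P(H,Q).

P(L|do(F)): backdoor, adjust for {H, Q}.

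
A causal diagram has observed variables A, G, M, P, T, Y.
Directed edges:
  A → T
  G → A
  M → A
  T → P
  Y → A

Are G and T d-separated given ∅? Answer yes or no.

Bayes-Ball from G | ∅ reaches {A,P,T}.
T ∈ reach(G|∅) ⇒ G ⊥̸ T | ∅.

No — G and T are d-connected given ∅.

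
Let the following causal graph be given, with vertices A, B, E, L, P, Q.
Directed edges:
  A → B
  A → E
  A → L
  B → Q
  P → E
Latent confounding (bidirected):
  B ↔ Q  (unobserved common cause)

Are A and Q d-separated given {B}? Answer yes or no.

Bayes-Ball from A | {B} reaches {E,L,Q}.
Q ∈ reach(A|{B}) ⇒ A ⊥̸ Q | {B}.

No — A and Q are d-connected given {B}.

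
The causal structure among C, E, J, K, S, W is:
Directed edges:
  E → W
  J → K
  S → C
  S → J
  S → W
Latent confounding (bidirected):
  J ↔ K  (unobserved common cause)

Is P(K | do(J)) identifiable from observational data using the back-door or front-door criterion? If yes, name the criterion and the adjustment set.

desc(J)\{J}={K}; candidates ⊆ {C,E,S,W}.
J↔K: latent back-door arc(s) into J.
size 0: {}; under {} J still reaches {C,K,S,W} ∋ K.
size 1: {C}, {E}, {S} …(+1); under {C} J still reaches {K,S,W} ∋ K.
size 2: {C,E}, {C,S}, {C,W} …(+3); under {C,E} J still reaches {K,S,W} ∋ K.
J↔K cannot be blocked by any observed set — no back-door set.
No mediator lies on a directed J→…→K path.
Neither criterion identifies P(K|do(J)) in this graph.

P(K|do(J)): not identifiable (no BD/FD set).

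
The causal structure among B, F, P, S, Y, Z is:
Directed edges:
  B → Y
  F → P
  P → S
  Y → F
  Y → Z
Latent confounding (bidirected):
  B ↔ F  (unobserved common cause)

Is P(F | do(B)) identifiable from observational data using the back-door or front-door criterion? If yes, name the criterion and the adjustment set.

P(F|do(B)): frontdoor, adjust for {Y}.

desc(B)\{B}={F,P,S,Y,Z}; candidates ⊆ {—}.
B↔F: latent back-door arc(s) into B.
size 0: {}; under {} B still reaches {F,P,S} ∋ F.
B↔F cannot be blocked by any observed set — no back-door set.
{Y}: (i) intercepts every directed B→F path; (ii) no back-door B→{Y}; (iii) {B} blocks every back-door {Y}→F. Front-door holds.
P(F|do(B)) = Σ_{Y} P(Y|B) Σ_{B'} P(F|Y,B')P(B').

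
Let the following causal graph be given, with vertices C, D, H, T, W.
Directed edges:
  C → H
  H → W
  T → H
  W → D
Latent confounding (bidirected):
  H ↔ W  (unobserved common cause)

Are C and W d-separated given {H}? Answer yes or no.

Bayes-Ball from C | {H} reaches {D,T,W}.
W ∈ reach(C|{H}) ⇒ C ⊥̸ W | {H}.

No — C and W are d-connected given {H}.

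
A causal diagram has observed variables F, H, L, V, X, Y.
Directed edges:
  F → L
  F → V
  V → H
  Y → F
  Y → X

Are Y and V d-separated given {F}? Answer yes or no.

Bayes-Ball from Y | {F} reaches {X}.
V ∉ reach(Y|{F}) ⇒ Y ⊥ V | {F}.

Yes — Y ⊥ V | {F}.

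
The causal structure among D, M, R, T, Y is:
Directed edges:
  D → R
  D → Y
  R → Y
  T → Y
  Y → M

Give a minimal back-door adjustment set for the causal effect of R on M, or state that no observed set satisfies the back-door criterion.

desc(R)\{R}={M,Y}; candidates ⊆ {D,T}.
size 0: {}; under {} R still reaches {D,M,Y} ∋ M.
{D}: R⊥M given {D} in G with R→· removed — back-door holds.

R→M: minimal back-door set {D}.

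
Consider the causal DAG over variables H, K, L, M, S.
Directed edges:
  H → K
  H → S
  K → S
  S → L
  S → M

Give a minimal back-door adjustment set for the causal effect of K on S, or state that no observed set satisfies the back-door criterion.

K→S: minimal back-door set {H}.

desc(K)\{K}={L,M,S}; candidates ⊆ {H}.
size 0: {}; under {} K still reaches {H,L,M,S} ∋ S.
{H}: K⊥S given {H} in G with K→· removed — back-door holds.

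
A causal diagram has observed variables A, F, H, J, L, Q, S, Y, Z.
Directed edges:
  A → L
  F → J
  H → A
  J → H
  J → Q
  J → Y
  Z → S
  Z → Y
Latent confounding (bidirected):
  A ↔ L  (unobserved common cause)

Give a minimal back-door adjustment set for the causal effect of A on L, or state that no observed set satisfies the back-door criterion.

A→L: no observed back-door set.

desc(A)\{A}={L}; candidates ⊆ {F,H,J,Q,S,Y,Z}.
A↔L: latent back-door arc(s) into A.
size 0: {}; under {} A still reaches {F,H,J,L,Q,Y} ∋ L.
size 1: {F}, {H}, {J} …(+4); under {F} A still reaches {H,J,L,Q,Y} ∋ L.
size 2: {F,H}, {F,J}, {F,Q} …(+18); under {F,H} A still reaches {L} ∋ L.
A↔L cannot be blocked by any observed set — no back-door set.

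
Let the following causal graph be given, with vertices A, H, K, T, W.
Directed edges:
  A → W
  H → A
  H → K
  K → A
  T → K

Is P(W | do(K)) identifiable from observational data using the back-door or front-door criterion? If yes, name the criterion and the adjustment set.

desc(K)\{K}={A,W}; candidates ⊆ {H,T}.
size 0: {}; under {} K still reaches {A,H,T,W} ∋ W.
{H}: K⊥W given {H} in G with K→· removed — back-door holds.
P(W|do(K)) = Σ_{H} P(W|K,H)·P(H).

P(W|do(K)): backdoor, adjust for {H}.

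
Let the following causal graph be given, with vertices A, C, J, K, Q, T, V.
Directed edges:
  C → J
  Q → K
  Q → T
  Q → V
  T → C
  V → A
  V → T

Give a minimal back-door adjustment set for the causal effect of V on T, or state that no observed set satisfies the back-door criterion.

desc(V)\{V}={A,C,J,T}; candidates ⊆ {K,Q}.
size 0: {}; under {} V still reaches {C,J,K,Q,T} ∋ T.
{Q}: V⊥T given {Q} in G with V→· removed — back-door holds.

V→T: minimal back-door set {Q}.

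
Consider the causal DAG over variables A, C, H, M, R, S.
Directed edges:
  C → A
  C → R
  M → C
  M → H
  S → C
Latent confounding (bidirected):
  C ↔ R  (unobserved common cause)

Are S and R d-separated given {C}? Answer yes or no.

Bayes-Ball from S | {C} reaches {H,M,R}.
R ∈ reach(S|{C}) ⇒ S ⊥̸ R | {C}.

No — S and R are d-connected given {C}.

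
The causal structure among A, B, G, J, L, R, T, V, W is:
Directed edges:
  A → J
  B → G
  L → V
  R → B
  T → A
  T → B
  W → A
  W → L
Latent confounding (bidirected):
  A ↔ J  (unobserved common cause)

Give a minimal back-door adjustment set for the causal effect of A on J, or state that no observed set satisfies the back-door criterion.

desc(A)\{A}={J}; candidates ⊆ {B,G,L,R,T,V,W}.
A↔J: latent back-door arc(s) into A.
size 0: {}; under {} A still reaches {B,G,J,L,T,V,W} ∋ J.
size 1: {B}, {G}, {L} …(+4); under {B} A still reaches {J,L,R,T,V,W} ∋ J.
size 2: {B,G}, {B,L}, {B,R} …(+18); under {B,G} A still reaches {J,L,R,T,V,W} ∋ J.
A↔J cannot be blocked by any observed set — no back-door set.

A→J: no observed back-door set.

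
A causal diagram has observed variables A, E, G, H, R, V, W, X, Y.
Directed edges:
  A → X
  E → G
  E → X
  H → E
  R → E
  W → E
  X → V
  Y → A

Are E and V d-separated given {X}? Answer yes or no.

Yes — E ⊥ V | {X}.

Bayes-Ball from E | {X} reaches {A,G,H,R,W,Y}.
V ∉ reach(E|{X}) ⇒ E ⊥ V | {X}.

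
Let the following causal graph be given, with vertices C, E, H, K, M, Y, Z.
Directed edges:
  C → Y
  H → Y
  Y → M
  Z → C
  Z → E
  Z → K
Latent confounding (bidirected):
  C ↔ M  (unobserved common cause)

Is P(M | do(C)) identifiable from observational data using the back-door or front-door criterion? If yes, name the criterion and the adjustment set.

desc(C)\{C}={M,Y}; candidates ⊆ {E,H,K,Z}.
C↔M: latent back-door arc(s) into C.
size 0: {}; under {} C still reaches {E,K,M,Z} ∋ M.
size 1: {E}, {H}, {K} …(+1); under {E} C still reaches {K,M,Z} ∋ M.
size 2: {E,H}, {E,K}, {E,Z} …(+3); under {E,H} C still reaches {K,M,Z} ∋ M.
C↔M cannot be blocked by any observed set — no back-door set.
{Y}: (i) intercepts every directed C→M path; (ii) no back-door C→{Y}; (iii) {C} blocks every back-door {Y}→M. Front-door holds.
P(M|do(C)) = Σ_{Y} P(Y|C) Σ_{C'} P(M|Y,C')P(C').

P(M|do(C)): frontdoor, adjust for {Y}.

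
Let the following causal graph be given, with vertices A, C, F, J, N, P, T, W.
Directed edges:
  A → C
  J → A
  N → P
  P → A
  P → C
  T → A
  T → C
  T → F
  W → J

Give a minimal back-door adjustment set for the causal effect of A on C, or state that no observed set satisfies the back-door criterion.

A→C: minimal back-door set {P, T}.

desc(A)\{A}={C}; candidates ⊆ {F,J,N,P,T,W}.
size 0: {}; under {} A still reaches {C,F,J,N,P,T,W} ∋ C.
size 1: {F}, {J}, {N} …(+3); under {F} A still reaches {C,J,N,P,T,W} ∋ C.
{P,T}: A⊥C given {P,T} in G with A→· removed — back-door holds.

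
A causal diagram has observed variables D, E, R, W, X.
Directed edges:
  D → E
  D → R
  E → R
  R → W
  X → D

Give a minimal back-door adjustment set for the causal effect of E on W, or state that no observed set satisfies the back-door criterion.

E→W: minimal back-door set {D}.

desc(E)\{E}={R,W}; candidates ⊆ {D,X}.
size 0: {}; under {} E still reaches {D,R,W,X} ∋ W.
{D}: E⊥W given {D} in G with E→· removed — back-door holds.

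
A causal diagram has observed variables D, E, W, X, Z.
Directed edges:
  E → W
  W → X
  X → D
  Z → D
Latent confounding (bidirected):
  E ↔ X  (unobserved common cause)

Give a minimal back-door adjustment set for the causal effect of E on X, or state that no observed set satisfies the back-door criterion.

E→X: no observed back-door set.

desc(E)\{E}={D,W,X}; candidates ⊆ {Z}.
E↔X: latent back-door arc(s) into E.
size 0: {}; under {} E still reaches {D,X} ∋ X.
size 1: {Z}; under {Z} E still reaches {D,X} ∋ X.
E↔X cannot be blocked by any observed set — no back-door set.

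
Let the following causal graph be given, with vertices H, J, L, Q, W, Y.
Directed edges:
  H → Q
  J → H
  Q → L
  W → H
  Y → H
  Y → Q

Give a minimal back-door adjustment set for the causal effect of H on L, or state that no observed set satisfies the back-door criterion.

desc(H)\{H}={L,Q}; candidates ⊆ {J,W,Y}.
size 0: {}; under {} H still reaches {J,L,Q,W,Y} ∋ L.
{Y}: H⊥L given {Y} in G with H→· removed — back-door holds.

H→L: minimal back-door set {Y}.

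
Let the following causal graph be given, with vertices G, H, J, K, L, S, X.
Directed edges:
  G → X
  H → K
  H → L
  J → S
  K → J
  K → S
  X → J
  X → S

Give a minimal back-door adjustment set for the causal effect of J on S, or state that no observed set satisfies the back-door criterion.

desc(J)\{J}={S}; candidates ⊆ {G,H,K,L,X}.
size 0: {}; under {} J still reaches {G,H,K,L,S,X} ∋ S.
size 1: {G}, {H}, {K} …(+2); under {G} J still reaches {H,K,L,S,X} ∋ S.
{K,X}: J⊥S given {K,X} in G with J→· removed — back-door holds.

J→S: minimal back-door set {K, X}.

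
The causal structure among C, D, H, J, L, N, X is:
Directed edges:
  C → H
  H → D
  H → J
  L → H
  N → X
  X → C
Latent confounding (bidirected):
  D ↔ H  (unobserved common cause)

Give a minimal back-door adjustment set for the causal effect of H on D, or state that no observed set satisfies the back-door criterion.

H→D: no observed back-door set.

desc(H)\{H}={D,J}; candidates ⊆ {C,L,N,X}.
H↔D: latent back-door arc(s) into H.
size 0: {}; under {} H still reaches {C,D,L,N,X} ∋ D.
size 1: {C}, {L}, {N} …(+1); under {C} H still reaches {D,L} ∋ D.
size 2: {C,L}, {C,N}, {C,X} …(+3); under {C,L} H still reaches {D} ∋ D.
H↔D cannot be blocked by any observed set — no back-door set.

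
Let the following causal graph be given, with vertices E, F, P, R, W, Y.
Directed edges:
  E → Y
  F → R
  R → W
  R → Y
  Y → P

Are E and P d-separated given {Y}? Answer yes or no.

Yes — E ⊥ P | {Y}.

Bayes-Ball from E | {Y} reaches {F,R,W}.
P ∉ reach(E|{Y}) ⇒ E ⊥ P | {Y}.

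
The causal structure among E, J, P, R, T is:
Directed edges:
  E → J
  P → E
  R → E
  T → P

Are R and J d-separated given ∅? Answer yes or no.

No — R and J are d-connected given ∅.

Bayes-Ball from R | ∅ reaches {E,J}.
J ∈ reach(R|∅) ⇒ R ⊥̸ J | ∅.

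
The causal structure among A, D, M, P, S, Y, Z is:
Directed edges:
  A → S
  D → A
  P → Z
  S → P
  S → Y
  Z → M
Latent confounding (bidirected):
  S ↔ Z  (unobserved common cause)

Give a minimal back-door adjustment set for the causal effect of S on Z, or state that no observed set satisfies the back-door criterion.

desc(S)\{S}={M,P,Y,Z}; candidates ⊆ {A,D}.
S↔Z: latent back-door arc(s) into S.
size 0: {}; under {} S still reaches {A,D,M,Z} ∋ Z.
size 1: {A}, {D}; under {A} S still reaches {M,Z} ∋ Z.
size 2: {A,D}; under {A,D} S still reaches {M,Z} ∋ Z.
S↔Z cannot be blocked by any observed set — no back-door set.

S→Z: no observed back-door set.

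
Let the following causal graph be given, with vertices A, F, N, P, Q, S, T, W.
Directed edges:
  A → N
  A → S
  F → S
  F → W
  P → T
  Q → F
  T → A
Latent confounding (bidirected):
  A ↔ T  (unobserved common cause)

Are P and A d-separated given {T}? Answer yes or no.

Bayes-Ball from P | {T} reaches {A,N,S}.
A ∈ reach(P|{T}) ⇒ P ⊥̸ A | {T}.

No — P and A are d-connected given {T}.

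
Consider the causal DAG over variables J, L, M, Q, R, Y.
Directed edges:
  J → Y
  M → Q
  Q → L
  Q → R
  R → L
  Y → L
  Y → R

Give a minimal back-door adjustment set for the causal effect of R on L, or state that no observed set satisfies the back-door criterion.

R→L: minimal back-door set {Q, Y}.

desc(R)\{R}={L}; candidates ⊆ {J,M,Q,Y}.
size 0: {}; under {} R still reaches {J,L,M,Q,Y} ∋ L.
size 1: {J}, {M}, {Q} …(+1); under {J} R still reaches {L,M,Q,Y} ∋ L.
{Q,Y}: R⊥L given {Q,Y} in G with R→· removed — back-door holds.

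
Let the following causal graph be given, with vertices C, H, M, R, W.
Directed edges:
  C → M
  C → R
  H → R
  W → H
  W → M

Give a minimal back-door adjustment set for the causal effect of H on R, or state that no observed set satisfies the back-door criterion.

H→R: minimal back-door set ∅.

desc(H)\{H}={R}; candidates ⊆ {C,M,W}.
∅: H⊥R given ∅ in G with H→· removed — back-door holds.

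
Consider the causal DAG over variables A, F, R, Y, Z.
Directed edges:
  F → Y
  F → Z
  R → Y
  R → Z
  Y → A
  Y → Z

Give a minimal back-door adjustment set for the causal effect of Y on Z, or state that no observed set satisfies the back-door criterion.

desc(Y)\{Y}={A,Z}; candidates ⊆ {F,R}.
size 0: {}; under {} Y still reaches {F,R,Z} ∋ Z.
size 1: {F}, {R}; under {F} Y still reaches {R,Z} ∋ Z.
{F,R}: Y⊥Z given {F,R} in G with Y→· removed — back-door holds.

Y→Z: minimal back-door set {F, R}.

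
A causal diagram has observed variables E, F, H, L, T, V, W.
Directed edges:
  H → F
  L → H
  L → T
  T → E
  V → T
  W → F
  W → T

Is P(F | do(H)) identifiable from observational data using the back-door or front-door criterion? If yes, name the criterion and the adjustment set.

P(F|do(H)): backdoor, adjust for ∅.

desc(H)\{H}={F}; candidates ⊆ {E,L,T,V,W}.
∅: H⊥F given ∅ in G with H→· removed — back-door holds.
P(F|do(H)) = P(F|H) — no adjustment needed.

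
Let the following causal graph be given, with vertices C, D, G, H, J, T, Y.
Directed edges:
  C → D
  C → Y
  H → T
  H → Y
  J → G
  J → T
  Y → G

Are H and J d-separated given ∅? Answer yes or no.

Bayes-Ball from H | ∅ reaches {G,T,Y}.
J ∉ reach(H|∅) ⇒ H ⊥ J | ∅.

Yes — H ⊥ J | ∅.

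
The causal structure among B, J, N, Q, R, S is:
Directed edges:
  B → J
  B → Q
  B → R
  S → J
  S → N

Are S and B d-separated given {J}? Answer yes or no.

No — S and B are d-connected given {J}.

Bayes-Ball from S | {J} reaches {B,N,Q,R}.
B ∈ reach(S|{J}) ⇒ S ⊥̸ B | {J}.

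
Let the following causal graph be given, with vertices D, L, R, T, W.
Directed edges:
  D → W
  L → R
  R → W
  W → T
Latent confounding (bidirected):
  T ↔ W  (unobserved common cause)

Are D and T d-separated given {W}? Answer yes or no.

Bayes-Ball from D | {W} reaches {L,R,T}.
T ∈ reach(D|{W}) ⇒ D ⊥̸ T | {W}.

No — D and T are d-connected given {W}.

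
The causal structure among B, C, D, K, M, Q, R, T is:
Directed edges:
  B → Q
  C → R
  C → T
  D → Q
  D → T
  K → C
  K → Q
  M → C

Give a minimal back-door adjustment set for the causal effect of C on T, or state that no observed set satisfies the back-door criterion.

C→T: minimal back-door set ∅.

desc(C)\{C}={R,T}; candidates ⊆ {B,D,K,M,Q}.
∅: C⊥T given ∅ in G with C→· removed — back-door holds.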